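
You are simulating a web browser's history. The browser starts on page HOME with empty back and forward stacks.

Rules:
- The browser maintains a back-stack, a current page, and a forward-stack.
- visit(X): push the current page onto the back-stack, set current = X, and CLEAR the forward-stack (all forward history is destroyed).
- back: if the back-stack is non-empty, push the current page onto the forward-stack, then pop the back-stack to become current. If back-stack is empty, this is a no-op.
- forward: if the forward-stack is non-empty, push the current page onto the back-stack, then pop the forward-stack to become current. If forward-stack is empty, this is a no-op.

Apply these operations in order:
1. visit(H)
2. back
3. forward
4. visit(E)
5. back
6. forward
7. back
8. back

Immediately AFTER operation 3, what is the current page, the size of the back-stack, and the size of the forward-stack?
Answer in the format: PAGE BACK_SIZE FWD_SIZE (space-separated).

After 1 (visit(H)): cur=H back=1 fwd=0
After 2 (back): cur=HOME back=0 fwd=1
After 3 (forward): cur=H back=1 fwd=0

H 1 0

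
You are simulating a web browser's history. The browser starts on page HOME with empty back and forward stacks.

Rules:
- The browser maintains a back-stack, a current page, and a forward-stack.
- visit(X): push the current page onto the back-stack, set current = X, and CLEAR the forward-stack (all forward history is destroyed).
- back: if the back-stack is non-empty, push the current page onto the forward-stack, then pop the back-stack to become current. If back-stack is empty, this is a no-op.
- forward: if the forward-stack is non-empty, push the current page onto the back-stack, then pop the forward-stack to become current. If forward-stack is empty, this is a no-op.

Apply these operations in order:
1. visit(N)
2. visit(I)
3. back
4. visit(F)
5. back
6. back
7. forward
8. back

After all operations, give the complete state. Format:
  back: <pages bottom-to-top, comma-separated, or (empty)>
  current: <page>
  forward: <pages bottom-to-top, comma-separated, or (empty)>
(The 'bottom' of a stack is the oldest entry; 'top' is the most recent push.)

Answer: back: (empty)
current: HOME
forward: F,N

Derivation:
After 1 (visit(N)): cur=N back=1 fwd=0
After 2 (visit(I)): cur=I back=2 fwd=0
After 3 (back): cur=N back=1 fwd=1
After 4 (visit(F)): cur=F back=2 fwd=0
After 5 (back): cur=N back=1 fwd=1
After 6 (back): cur=HOME back=0 fwd=2
After 7 (forward): cur=N back=1 fwd=1
After 8 (back): cur=HOME back=0 fwd=2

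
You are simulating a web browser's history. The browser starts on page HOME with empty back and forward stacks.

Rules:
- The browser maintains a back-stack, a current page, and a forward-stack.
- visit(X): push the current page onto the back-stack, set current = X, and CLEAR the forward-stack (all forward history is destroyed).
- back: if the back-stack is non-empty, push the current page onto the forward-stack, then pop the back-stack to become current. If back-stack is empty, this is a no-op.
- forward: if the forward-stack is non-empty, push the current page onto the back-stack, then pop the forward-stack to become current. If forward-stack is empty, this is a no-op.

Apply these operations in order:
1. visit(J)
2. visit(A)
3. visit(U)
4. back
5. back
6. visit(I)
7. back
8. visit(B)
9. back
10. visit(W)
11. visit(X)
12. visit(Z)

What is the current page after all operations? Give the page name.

Answer: Z

Derivation:
After 1 (visit(J)): cur=J back=1 fwd=0
After 2 (visit(A)): cur=A back=2 fwd=0
After 3 (visit(U)): cur=U back=3 fwd=0
After 4 (back): cur=A back=2 fwd=1
After 5 (back): cur=J back=1 fwd=2
After 6 (visit(I)): cur=I back=2 fwd=0
After 7 (back): cur=J back=1 fwd=1
After 8 (visit(B)): cur=B back=2 fwd=0
After 9 (back): cur=J back=1 fwd=1
After 10 (visit(W)): cur=W back=2 fwd=0
After 11 (visit(X)): cur=X back=3 fwd=0
After 12 (visit(Z)): cur=Z back=4 fwd=0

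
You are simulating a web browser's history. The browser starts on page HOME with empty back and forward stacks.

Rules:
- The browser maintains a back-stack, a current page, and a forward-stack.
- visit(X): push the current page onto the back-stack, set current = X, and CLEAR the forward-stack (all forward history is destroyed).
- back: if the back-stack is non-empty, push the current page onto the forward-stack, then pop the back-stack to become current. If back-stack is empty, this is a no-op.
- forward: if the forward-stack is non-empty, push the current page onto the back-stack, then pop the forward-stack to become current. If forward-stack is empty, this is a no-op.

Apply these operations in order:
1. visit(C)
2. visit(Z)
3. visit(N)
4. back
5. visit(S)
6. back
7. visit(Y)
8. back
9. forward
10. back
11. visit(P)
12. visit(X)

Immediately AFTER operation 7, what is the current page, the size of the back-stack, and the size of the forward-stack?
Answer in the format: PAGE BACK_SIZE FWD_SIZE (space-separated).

After 1 (visit(C)): cur=C back=1 fwd=0
After 2 (visit(Z)): cur=Z back=2 fwd=0
After 3 (visit(N)): cur=N back=3 fwd=0
After 4 (back): cur=Z back=2 fwd=1
After 5 (visit(S)): cur=S back=3 fwd=0
After 6 (back): cur=Z back=2 fwd=1
After 7 (visit(Y)): cur=Y back=3 fwd=0

Y 3 0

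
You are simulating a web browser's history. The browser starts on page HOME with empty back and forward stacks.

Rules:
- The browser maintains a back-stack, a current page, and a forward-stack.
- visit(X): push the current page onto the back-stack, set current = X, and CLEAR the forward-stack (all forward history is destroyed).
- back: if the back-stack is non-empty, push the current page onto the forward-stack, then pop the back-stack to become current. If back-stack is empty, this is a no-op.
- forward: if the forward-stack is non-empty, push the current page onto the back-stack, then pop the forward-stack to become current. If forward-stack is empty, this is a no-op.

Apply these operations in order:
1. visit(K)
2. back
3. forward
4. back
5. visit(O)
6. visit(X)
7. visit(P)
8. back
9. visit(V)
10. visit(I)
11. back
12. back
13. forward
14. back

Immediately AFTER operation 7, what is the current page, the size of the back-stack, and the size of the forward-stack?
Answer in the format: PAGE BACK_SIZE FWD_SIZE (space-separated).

After 1 (visit(K)): cur=K back=1 fwd=0
After 2 (back): cur=HOME back=0 fwd=1
After 3 (forward): cur=K back=1 fwd=0
After 4 (back): cur=HOME back=0 fwd=1
After 5 (visit(O)): cur=O back=1 fwd=0
After 6 (visit(X)): cur=X back=2 fwd=0
After 7 (visit(P)): cur=P back=3 fwd=0

P 3 0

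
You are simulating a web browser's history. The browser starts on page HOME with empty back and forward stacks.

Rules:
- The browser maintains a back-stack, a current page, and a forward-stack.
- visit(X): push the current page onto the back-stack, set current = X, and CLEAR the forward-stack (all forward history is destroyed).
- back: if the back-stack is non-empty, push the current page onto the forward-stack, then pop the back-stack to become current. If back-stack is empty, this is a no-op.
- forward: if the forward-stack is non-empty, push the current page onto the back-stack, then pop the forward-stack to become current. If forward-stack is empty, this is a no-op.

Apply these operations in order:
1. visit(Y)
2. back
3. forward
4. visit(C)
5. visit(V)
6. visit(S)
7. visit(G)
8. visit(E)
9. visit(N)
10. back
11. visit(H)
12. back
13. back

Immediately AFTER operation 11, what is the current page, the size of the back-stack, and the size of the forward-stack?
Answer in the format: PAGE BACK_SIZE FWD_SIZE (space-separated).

After 1 (visit(Y)): cur=Y back=1 fwd=0
After 2 (back): cur=HOME back=0 fwd=1
After 3 (forward): cur=Y back=1 fwd=0
After 4 (visit(C)): cur=C back=2 fwd=0
After 5 (visit(V)): cur=V back=3 fwd=0
After 6 (visit(S)): cur=S back=4 fwd=0
After 7 (visit(G)): cur=G back=5 fwd=0
After 8 (visit(E)): cur=E back=6 fwd=0
After 9 (visit(N)): cur=N back=7 fwd=0
After 10 (back): cur=E back=6 fwd=1
After 11 (visit(H)): cur=H back=7 fwd=0

H 7 0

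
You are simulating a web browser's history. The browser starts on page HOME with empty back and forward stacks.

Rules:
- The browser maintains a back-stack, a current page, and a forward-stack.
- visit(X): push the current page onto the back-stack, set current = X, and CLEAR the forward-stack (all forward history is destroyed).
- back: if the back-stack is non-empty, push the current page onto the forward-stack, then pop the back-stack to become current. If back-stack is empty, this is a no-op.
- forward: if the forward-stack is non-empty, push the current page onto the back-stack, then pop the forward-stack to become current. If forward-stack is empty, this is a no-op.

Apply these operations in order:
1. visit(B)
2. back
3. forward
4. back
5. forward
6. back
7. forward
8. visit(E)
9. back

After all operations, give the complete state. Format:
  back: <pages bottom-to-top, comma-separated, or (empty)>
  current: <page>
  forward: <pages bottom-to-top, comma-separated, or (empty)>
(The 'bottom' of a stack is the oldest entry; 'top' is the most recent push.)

After 1 (visit(B)): cur=B back=1 fwd=0
After 2 (back): cur=HOME back=0 fwd=1
After 3 (forward): cur=B back=1 fwd=0
After 4 (back): cur=HOME back=0 fwd=1
After 5 (forward): cur=B back=1 fwd=0
After 6 (back): cur=HOME back=0 fwd=1
After 7 (forward): cur=B back=1 fwd=0
After 8 (visit(E)): cur=E back=2 fwd=0
After 9 (back): cur=B back=1 fwd=1

Answer: back: HOME
current: B
forward: E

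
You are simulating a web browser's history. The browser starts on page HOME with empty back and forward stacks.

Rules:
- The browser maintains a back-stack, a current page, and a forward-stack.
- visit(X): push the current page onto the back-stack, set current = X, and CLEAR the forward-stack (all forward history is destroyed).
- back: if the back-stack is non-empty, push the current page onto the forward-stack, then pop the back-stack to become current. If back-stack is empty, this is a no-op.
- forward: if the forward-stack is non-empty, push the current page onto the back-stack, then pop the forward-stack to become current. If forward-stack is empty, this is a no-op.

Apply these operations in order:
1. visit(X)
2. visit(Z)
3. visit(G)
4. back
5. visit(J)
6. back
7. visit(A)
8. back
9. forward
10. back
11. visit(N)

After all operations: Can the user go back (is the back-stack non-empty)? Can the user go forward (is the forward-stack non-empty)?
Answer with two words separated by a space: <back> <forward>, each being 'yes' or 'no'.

Answer: yes no

Derivation:
After 1 (visit(X)): cur=X back=1 fwd=0
After 2 (visit(Z)): cur=Z back=2 fwd=0
After 3 (visit(G)): cur=G back=3 fwd=0
After 4 (back): cur=Z back=2 fwd=1
After 5 (visit(J)): cur=J back=3 fwd=0
After 6 (back): cur=Z back=2 fwd=1
After 7 (visit(A)): cur=A back=3 fwd=0
After 8 (back): cur=Z back=2 fwd=1
After 9 (forward): cur=A back=3 fwd=0
After 10 (back): cur=Z back=2 fwd=1
After 11 (visit(N)): cur=N back=3 fwd=0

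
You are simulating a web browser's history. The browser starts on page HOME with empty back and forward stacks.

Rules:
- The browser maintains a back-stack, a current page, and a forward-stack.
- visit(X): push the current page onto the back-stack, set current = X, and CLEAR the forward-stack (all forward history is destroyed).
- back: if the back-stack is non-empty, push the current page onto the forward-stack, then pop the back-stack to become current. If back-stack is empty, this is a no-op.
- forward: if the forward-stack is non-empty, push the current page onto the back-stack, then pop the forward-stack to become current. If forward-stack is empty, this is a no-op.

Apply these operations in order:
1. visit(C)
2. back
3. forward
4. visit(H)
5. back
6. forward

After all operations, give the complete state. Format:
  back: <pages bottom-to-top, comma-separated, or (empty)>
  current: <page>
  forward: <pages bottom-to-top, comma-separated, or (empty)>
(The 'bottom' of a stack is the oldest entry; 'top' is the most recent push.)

Answer: back: HOME,C
current: H
forward: (empty)

Derivation:
After 1 (visit(C)): cur=C back=1 fwd=0
After 2 (back): cur=HOME back=0 fwd=1
After 3 (forward): cur=C back=1 fwd=0
After 4 (visit(H)): cur=H back=2 fwd=0
After 5 (back): cur=C back=1 fwd=1
After 6 (forward): cur=H back=2 fwd=0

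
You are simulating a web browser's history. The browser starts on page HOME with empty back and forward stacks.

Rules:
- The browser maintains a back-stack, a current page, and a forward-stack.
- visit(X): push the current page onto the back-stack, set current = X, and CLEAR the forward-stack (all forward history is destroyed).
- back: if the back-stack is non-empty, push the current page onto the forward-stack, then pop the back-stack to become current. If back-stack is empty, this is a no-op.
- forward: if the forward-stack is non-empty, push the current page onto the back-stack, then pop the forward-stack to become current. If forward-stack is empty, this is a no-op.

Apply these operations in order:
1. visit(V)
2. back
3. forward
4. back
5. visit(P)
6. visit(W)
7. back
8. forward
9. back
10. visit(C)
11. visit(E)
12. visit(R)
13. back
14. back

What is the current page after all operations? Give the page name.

After 1 (visit(V)): cur=V back=1 fwd=0
After 2 (back): cur=HOME back=0 fwd=1
After 3 (forward): cur=V back=1 fwd=0
After 4 (back): cur=HOME back=0 fwd=1
After 5 (visit(P)): cur=P back=1 fwd=0
After 6 (visit(W)): cur=W back=2 fwd=0
After 7 (back): cur=P back=1 fwd=1
After 8 (forward): cur=W back=2 fwd=0
After 9 (back): cur=P back=1 fwd=1
After 10 (visit(C)): cur=C back=2 fwd=0
After 11 (visit(E)): cur=E back=3 fwd=0
After 12 (visit(R)): cur=R back=4 fwd=0
After 13 (back): cur=E back=3 fwd=1
After 14 (back): cur=C back=2 fwd=2

Answer: C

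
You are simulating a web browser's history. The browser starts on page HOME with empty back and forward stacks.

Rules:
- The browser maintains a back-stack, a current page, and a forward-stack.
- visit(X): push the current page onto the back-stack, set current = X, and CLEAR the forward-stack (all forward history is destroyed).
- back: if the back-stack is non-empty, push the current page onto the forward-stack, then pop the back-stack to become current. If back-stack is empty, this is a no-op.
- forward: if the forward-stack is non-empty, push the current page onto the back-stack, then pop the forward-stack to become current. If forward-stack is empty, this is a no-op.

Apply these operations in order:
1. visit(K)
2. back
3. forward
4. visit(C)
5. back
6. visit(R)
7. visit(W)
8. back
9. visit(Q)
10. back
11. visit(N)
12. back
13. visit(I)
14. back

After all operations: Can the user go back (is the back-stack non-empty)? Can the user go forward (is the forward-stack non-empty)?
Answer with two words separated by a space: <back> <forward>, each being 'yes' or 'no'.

Answer: yes yes

Derivation:
After 1 (visit(K)): cur=K back=1 fwd=0
After 2 (back): cur=HOME back=0 fwd=1
After 3 (forward): cur=K back=1 fwd=0
After 4 (visit(C)): cur=C back=2 fwd=0
After 5 (back): cur=K back=1 fwd=1
After 6 (visit(R)): cur=R back=2 fwd=0
After 7 (visit(W)): cur=W back=3 fwd=0
After 8 (back): cur=R back=2 fwd=1
After 9 (visit(Q)): cur=Q back=3 fwd=0
After 10 (back): cur=R back=2 fwd=1
After 11 (visit(N)): cur=N back=3 fwd=0
After 12 (back): cur=R back=2 fwd=1
After 13 (visit(I)): cur=I back=3 fwd=0
After 14 (back): cur=R back=2 fwd=1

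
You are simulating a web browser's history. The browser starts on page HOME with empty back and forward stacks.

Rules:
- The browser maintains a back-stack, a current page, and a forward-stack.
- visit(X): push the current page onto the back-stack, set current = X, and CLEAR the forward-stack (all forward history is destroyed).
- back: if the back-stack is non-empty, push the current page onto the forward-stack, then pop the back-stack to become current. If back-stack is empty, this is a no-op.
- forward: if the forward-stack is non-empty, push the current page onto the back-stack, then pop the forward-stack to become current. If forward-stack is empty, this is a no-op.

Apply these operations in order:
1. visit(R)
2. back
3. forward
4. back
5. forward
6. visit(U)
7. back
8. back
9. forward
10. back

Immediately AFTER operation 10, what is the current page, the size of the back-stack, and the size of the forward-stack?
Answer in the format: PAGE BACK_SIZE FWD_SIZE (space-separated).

After 1 (visit(R)): cur=R back=1 fwd=0
After 2 (back): cur=HOME back=0 fwd=1
After 3 (forward): cur=R back=1 fwd=0
After 4 (back): cur=HOME back=0 fwd=1
After 5 (forward): cur=R back=1 fwd=0
After 6 (visit(U)): cur=U back=2 fwd=0
After 7 (back): cur=R back=1 fwd=1
After 8 (back): cur=HOME back=0 fwd=2
After 9 (forward): cur=R back=1 fwd=1
After 10 (back): cur=HOME back=0 fwd=2

HOME 0 2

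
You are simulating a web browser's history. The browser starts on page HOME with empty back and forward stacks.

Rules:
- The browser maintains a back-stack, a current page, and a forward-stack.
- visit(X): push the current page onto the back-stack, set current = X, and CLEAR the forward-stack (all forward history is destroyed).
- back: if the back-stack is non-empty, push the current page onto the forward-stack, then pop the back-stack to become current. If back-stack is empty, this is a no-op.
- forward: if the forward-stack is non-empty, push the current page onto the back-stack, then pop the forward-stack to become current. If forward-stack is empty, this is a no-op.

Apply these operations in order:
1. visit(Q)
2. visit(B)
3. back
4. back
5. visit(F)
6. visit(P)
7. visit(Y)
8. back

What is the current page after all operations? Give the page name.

Answer: P

Derivation:
After 1 (visit(Q)): cur=Q back=1 fwd=0
After 2 (visit(B)): cur=B back=2 fwd=0
After 3 (back): cur=Q back=1 fwd=1
After 4 (back): cur=HOME back=0 fwd=2
After 5 (visit(F)): cur=F back=1 fwd=0
After 6 (visit(P)): cur=P back=2 fwd=0
After 7 (visit(Y)): cur=Y back=3 fwd=0
After 8 (back): cur=P back=2 fwd=1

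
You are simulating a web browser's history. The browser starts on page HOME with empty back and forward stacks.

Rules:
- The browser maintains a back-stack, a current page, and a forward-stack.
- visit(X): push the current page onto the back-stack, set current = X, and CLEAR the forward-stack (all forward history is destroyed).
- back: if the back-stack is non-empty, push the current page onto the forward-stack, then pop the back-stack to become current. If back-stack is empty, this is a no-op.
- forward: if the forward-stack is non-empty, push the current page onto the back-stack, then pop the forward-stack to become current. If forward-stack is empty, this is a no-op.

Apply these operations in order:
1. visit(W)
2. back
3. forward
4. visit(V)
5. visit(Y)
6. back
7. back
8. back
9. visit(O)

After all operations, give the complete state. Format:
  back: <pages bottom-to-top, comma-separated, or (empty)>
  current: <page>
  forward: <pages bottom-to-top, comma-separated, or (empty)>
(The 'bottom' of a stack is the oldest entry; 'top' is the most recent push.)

After 1 (visit(W)): cur=W back=1 fwd=0
After 2 (back): cur=HOME back=0 fwd=1
After 3 (forward): cur=W back=1 fwd=0
After 4 (visit(V)): cur=V back=2 fwd=0
After 5 (visit(Y)): cur=Y back=3 fwd=0
After 6 (back): cur=V back=2 fwd=1
After 7 (back): cur=W back=1 fwd=2
After 8 (back): cur=HOME back=0 fwd=3
After 9 (visit(O)): cur=O back=1 fwd=0

Answer: back: HOME
current: O
forward: (empty)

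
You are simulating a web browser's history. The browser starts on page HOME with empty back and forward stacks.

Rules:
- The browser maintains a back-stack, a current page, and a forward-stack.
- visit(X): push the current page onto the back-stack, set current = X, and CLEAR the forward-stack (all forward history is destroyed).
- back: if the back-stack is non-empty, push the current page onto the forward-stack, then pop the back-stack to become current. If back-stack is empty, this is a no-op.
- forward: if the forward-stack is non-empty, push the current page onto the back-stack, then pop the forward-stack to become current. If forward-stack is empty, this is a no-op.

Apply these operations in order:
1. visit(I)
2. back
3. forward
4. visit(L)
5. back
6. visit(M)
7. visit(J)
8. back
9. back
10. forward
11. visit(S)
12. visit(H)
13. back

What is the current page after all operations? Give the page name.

Answer: S

Derivation:
After 1 (visit(I)): cur=I back=1 fwd=0
After 2 (back): cur=HOME back=0 fwd=1
After 3 (forward): cur=I back=1 fwd=0
After 4 (visit(L)): cur=L back=2 fwd=0
After 5 (back): cur=I back=1 fwd=1
After 6 (visit(M)): cur=M back=2 fwd=0
After 7 (visit(J)): cur=J back=3 fwd=0
After 8 (back): cur=M back=2 fwd=1
After 9 (back): cur=I back=1 fwd=2
After 10 (forward): cur=M back=2 fwd=1
After 11 (visit(S)): cur=S back=3 fwd=0
After 12 (visit(H)): cur=H back=4 fwd=0
After 13 (back): cur=S back=3 fwd=1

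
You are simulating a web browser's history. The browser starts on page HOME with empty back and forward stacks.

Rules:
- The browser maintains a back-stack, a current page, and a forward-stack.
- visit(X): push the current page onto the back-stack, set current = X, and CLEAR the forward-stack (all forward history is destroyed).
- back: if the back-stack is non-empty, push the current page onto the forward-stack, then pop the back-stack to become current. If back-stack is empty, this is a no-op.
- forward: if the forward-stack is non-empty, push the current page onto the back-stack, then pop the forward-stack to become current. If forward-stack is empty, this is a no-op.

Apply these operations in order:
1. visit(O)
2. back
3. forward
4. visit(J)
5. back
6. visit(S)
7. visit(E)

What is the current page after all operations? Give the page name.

After 1 (visit(O)): cur=O back=1 fwd=0
After 2 (back): cur=HOME back=0 fwd=1
After 3 (forward): cur=O back=1 fwd=0
After 4 (visit(J)): cur=J back=2 fwd=0
After 5 (back): cur=O back=1 fwd=1
After 6 (visit(S)): cur=S back=2 fwd=0
After 7 (visit(E)): cur=E back=3 fwd=0

Answer: E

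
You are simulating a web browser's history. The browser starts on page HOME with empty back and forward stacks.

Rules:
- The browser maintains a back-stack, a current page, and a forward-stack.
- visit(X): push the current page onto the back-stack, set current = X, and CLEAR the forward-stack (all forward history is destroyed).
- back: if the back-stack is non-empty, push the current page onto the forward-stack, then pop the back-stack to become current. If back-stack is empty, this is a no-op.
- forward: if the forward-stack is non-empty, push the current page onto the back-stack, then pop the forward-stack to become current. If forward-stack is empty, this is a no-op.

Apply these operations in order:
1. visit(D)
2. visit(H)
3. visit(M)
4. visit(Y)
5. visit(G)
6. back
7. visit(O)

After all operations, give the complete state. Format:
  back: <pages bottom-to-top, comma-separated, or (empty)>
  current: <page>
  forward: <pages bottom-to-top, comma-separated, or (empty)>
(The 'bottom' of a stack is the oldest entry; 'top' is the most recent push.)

Answer: back: HOME,D,H,M,Y
current: O
forward: (empty)

Derivation:
After 1 (visit(D)): cur=D back=1 fwd=0
After 2 (visit(H)): cur=H back=2 fwd=0
After 3 (visit(M)): cur=M back=3 fwd=0
After 4 (visit(Y)): cur=Y back=4 fwd=0
After 5 (visit(G)): cur=G back=5 fwd=0
After 6 (back): cur=Y back=4 fwd=1
After 7 (visit(O)): cur=O back=5 fwd=0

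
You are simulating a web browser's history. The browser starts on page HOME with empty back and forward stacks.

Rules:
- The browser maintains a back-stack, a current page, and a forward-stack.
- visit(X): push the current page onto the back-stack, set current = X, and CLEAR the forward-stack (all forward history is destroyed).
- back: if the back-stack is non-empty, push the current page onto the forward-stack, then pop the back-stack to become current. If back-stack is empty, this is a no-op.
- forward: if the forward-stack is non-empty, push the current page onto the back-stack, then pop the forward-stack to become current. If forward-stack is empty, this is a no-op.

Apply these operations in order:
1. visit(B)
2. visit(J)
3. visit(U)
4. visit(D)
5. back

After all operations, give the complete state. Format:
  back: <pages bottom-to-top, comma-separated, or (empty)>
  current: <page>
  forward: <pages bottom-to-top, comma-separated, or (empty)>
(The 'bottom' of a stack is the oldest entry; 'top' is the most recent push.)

Answer: back: HOME,B,J
current: U
forward: D

Derivation:
After 1 (visit(B)): cur=B back=1 fwd=0
After 2 (visit(J)): cur=J back=2 fwd=0
After 3 (visit(U)): cur=U back=3 fwd=0
After 4 (visit(D)): cur=D back=4 fwd=0
After 5 (back): cur=U back=3 fwd=1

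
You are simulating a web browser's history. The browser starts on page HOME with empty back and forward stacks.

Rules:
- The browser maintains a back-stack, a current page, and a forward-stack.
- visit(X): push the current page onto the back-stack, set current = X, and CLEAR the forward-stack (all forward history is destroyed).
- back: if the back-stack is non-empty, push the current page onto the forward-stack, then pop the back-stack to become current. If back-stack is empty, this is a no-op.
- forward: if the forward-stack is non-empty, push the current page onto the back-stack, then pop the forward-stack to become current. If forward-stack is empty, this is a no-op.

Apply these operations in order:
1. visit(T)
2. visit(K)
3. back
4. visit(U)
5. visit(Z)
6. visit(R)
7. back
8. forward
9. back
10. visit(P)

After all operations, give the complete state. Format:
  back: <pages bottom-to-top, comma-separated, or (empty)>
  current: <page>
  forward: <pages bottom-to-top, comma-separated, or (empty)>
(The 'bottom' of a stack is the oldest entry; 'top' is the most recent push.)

After 1 (visit(T)): cur=T back=1 fwd=0
After 2 (visit(K)): cur=K back=2 fwd=0
After 3 (back): cur=T back=1 fwd=1
After 4 (visit(U)): cur=U back=2 fwd=0
After 5 (visit(Z)): cur=Z back=3 fwd=0
After 6 (visit(R)): cur=R back=4 fwd=0
After 7 (back): cur=Z back=3 fwd=1
After 8 (forward): cur=R back=4 fwd=0
After 9 (back): cur=Z back=3 fwd=1
After 10 (visit(P)): cur=P back=4 fwd=0

Answer: back: HOME,T,U,Z
current: P
forward: (empty)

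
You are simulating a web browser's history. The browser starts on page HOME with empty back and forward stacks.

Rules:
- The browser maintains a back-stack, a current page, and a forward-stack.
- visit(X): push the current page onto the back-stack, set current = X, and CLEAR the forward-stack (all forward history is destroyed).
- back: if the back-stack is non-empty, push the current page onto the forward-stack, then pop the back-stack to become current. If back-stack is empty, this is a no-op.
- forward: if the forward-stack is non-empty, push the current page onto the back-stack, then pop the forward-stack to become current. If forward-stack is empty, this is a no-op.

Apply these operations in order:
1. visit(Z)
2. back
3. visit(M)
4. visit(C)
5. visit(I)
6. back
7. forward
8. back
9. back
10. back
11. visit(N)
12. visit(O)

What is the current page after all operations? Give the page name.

After 1 (visit(Z)): cur=Z back=1 fwd=0
After 2 (back): cur=HOME back=0 fwd=1
After 3 (visit(M)): cur=M back=1 fwd=0
After 4 (visit(C)): cur=C back=2 fwd=0
After 5 (visit(I)): cur=I back=3 fwd=0
After 6 (back): cur=C back=2 fwd=1
After 7 (forward): cur=I back=3 fwd=0
After 8 (back): cur=C back=2 fwd=1
After 9 (back): cur=M back=1 fwd=2
After 10 (back): cur=HOME back=0 fwd=3
After 11 (visit(N)): cur=N back=1 fwd=0
After 12 (visit(O)): cur=O back=2 fwd=0

Answer: O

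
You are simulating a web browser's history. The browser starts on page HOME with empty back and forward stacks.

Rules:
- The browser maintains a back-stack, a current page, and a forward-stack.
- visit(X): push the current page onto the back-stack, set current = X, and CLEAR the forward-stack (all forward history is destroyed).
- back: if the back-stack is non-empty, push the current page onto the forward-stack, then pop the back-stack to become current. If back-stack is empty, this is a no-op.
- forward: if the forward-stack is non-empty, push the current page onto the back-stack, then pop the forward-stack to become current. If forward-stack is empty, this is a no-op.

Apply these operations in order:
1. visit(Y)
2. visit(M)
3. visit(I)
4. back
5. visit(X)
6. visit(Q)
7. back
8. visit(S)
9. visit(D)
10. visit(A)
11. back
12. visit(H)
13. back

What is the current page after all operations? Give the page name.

Answer: D

Derivation:
After 1 (visit(Y)): cur=Y back=1 fwd=0
After 2 (visit(M)): cur=M back=2 fwd=0
After 3 (visit(I)): cur=I back=3 fwd=0
After 4 (back): cur=M back=2 fwd=1
After 5 (visit(X)): cur=X back=3 fwd=0
After 6 (visit(Q)): cur=Q back=4 fwd=0
After 7 (back): cur=X back=3 fwd=1
After 8 (visit(S)): cur=S back=4 fwd=0
After 9 (visit(D)): cur=D back=5 fwd=0
After 10 (visit(A)): cur=A back=6 fwd=0
After 11 (back): cur=D back=5 fwd=1
After 12 (visit(H)): cur=H back=6 fwd=0
After 13 (back): cur=D back=5 fwd=1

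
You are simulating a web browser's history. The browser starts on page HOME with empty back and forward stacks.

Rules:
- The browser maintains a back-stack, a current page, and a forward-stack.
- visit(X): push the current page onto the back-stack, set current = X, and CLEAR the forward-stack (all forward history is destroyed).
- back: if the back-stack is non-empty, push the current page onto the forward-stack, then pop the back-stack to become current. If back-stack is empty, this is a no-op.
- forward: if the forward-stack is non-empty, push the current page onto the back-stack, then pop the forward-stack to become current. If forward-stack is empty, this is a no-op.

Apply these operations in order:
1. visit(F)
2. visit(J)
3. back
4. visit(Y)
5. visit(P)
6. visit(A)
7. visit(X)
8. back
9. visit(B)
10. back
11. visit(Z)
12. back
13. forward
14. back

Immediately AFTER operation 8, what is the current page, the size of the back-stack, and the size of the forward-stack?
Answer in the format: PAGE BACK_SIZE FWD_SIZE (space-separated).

After 1 (visit(F)): cur=F back=1 fwd=0
After 2 (visit(J)): cur=J back=2 fwd=0
After 3 (back): cur=F back=1 fwd=1
After 4 (visit(Y)): cur=Y back=2 fwd=0
After 5 (visit(P)): cur=P back=3 fwd=0
After 6 (visit(A)): cur=A back=4 fwd=0
After 7 (visit(X)): cur=X back=5 fwd=0
After 8 (back): cur=A back=4 fwd=1

A 4 1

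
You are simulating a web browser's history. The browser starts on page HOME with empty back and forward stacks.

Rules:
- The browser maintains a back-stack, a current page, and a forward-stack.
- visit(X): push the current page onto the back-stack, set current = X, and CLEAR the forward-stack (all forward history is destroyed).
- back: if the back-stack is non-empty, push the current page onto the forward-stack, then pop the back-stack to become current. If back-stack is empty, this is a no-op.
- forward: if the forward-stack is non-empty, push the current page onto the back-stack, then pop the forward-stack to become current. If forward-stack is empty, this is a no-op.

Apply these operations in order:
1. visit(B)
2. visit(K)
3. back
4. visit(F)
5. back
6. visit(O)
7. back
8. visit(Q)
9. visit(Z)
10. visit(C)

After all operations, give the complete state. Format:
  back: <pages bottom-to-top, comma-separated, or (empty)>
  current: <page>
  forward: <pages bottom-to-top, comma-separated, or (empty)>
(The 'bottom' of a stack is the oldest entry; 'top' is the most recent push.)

After 1 (visit(B)): cur=B back=1 fwd=0
After 2 (visit(K)): cur=K back=2 fwd=0
After 3 (back): cur=B back=1 fwd=1
After 4 (visit(F)): cur=F back=2 fwd=0
After 5 (back): cur=B back=1 fwd=1
After 6 (visit(O)): cur=O back=2 fwd=0
After 7 (back): cur=B back=1 fwd=1
After 8 (visit(Q)): cur=Q back=2 fwd=0
After 9 (visit(Z)): cur=Z back=3 fwd=0
After 10 (visit(C)): cur=C back=4 fwd=0

Answer: back: HOME,B,Q,Z
current: C
forward: (empty)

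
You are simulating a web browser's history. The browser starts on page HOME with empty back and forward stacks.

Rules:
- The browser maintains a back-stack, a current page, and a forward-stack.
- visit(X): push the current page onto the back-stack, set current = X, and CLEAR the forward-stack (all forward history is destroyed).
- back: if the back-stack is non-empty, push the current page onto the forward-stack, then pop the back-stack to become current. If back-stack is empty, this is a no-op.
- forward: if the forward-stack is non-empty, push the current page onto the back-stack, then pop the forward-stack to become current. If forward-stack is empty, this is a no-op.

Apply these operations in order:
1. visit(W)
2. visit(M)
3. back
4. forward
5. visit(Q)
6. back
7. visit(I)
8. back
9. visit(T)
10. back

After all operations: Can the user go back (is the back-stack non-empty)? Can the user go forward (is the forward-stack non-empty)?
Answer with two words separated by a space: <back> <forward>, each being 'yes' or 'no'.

After 1 (visit(W)): cur=W back=1 fwd=0
After 2 (visit(M)): cur=M back=2 fwd=0
After 3 (back): cur=W back=1 fwd=1
After 4 (forward): cur=M back=2 fwd=0
After 5 (visit(Q)): cur=Q back=3 fwd=0
After 6 (back): cur=M back=2 fwd=1
After 7 (visit(I)): cur=I back=3 fwd=0
After 8 (back): cur=M back=2 fwd=1
After 9 (visit(T)): cur=T back=3 fwd=0
After 10 (back): cur=M back=2 fwd=1

Answer: yes yes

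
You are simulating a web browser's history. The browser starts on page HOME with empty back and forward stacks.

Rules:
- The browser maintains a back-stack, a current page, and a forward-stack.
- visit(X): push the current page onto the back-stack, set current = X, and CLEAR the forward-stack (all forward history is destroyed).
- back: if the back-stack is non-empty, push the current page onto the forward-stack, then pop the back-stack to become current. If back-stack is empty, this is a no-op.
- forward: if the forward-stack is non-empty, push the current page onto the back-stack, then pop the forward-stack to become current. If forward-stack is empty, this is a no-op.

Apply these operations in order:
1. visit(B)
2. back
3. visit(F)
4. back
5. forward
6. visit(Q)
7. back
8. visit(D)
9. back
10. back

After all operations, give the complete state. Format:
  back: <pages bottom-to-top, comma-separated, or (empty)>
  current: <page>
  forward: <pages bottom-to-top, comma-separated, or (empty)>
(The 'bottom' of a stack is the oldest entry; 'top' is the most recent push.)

Answer: back: (empty)
current: HOME
forward: D,F

Derivation:
After 1 (visit(B)): cur=B back=1 fwd=0
After 2 (back): cur=HOME back=0 fwd=1
After 3 (visit(F)): cur=F back=1 fwd=0
After 4 (back): cur=HOME back=0 fwd=1
After 5 (forward): cur=F back=1 fwd=0
After 6 (visit(Q)): cur=Q back=2 fwd=0
After 7 (back): cur=F back=1 fwd=1
After 8 (visit(D)): cur=D back=2 fwd=0
After 9 (back): cur=F back=1 fwd=1
After 10 (back): cur=HOME back=0 fwd=2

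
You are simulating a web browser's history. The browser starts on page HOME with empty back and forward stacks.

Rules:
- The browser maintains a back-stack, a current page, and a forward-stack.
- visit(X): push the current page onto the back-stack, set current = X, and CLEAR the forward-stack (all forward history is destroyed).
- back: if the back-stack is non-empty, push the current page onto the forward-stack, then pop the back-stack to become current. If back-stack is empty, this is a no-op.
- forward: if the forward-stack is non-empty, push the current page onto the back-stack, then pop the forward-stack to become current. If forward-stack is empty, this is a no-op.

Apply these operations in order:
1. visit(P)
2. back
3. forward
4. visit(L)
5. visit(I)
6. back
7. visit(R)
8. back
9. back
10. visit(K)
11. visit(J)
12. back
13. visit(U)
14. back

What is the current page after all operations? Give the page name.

After 1 (visit(P)): cur=P back=1 fwd=0
After 2 (back): cur=HOME back=0 fwd=1
After 3 (forward): cur=P back=1 fwd=0
After 4 (visit(L)): cur=L back=2 fwd=0
After 5 (visit(I)): cur=I back=3 fwd=0
After 6 (back): cur=L back=2 fwd=1
After 7 (visit(R)): cur=R back=3 fwd=0
After 8 (back): cur=L back=2 fwd=1
After 9 (back): cur=P back=1 fwd=2
After 10 (visit(K)): cur=K back=2 fwd=0
After 11 (visit(J)): cur=J back=3 fwd=0
After 12 (back): cur=K back=2 fwd=1
After 13 (visit(U)): cur=U back=3 fwd=0
After 14 (back): cur=K back=2 fwd=1

Answer: K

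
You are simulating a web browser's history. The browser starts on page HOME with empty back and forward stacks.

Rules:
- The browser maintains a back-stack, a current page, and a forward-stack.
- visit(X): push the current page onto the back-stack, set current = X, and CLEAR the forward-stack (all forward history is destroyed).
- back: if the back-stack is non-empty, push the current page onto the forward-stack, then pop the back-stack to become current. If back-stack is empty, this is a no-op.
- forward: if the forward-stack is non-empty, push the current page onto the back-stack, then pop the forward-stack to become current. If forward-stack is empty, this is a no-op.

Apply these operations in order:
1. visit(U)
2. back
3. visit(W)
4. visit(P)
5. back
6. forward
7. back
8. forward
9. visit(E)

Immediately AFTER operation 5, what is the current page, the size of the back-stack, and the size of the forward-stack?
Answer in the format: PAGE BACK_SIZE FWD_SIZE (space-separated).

After 1 (visit(U)): cur=U back=1 fwd=0
After 2 (back): cur=HOME back=0 fwd=1
After 3 (visit(W)): cur=W back=1 fwd=0
After 4 (visit(P)): cur=P back=2 fwd=0
After 5 (back): cur=W back=1 fwd=1

W 1 1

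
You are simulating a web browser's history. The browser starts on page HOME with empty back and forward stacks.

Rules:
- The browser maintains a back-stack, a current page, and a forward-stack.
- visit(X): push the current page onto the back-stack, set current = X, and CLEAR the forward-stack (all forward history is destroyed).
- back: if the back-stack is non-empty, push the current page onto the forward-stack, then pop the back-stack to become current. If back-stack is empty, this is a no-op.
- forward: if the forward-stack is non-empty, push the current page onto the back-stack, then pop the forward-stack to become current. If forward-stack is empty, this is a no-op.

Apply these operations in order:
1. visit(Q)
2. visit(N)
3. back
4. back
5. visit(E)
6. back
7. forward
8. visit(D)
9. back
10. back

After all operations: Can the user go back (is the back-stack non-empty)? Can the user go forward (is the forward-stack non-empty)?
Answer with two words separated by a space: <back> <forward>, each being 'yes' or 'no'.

After 1 (visit(Q)): cur=Q back=1 fwd=0
After 2 (visit(N)): cur=N back=2 fwd=0
After 3 (back): cur=Q back=1 fwd=1
After 4 (back): cur=HOME back=0 fwd=2
After 5 (visit(E)): cur=E back=1 fwd=0
After 6 (back): cur=HOME back=0 fwd=1
After 7 (forward): cur=E back=1 fwd=0
After 8 (visit(D)): cur=D back=2 fwd=0
After 9 (back): cur=E back=1 fwd=1
After 10 (back): cur=HOME back=0 fwd=2

Answer: no yes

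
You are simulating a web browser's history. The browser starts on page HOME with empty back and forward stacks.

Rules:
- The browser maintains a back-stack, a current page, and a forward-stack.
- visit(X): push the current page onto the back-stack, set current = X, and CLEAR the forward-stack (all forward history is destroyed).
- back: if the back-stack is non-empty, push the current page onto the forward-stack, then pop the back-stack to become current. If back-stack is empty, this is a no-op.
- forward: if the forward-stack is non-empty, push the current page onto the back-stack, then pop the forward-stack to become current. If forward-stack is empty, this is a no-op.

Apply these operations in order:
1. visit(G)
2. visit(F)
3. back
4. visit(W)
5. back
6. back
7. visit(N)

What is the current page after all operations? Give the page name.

After 1 (visit(G)): cur=G back=1 fwd=0
After 2 (visit(F)): cur=F back=2 fwd=0
After 3 (back): cur=G back=1 fwd=1
After 4 (visit(W)): cur=W back=2 fwd=0
After 5 (back): cur=G back=1 fwd=1
After 6 (back): cur=HOME back=0 fwd=2
After 7 (visit(N)): cur=N back=1 fwd=0

Answer: N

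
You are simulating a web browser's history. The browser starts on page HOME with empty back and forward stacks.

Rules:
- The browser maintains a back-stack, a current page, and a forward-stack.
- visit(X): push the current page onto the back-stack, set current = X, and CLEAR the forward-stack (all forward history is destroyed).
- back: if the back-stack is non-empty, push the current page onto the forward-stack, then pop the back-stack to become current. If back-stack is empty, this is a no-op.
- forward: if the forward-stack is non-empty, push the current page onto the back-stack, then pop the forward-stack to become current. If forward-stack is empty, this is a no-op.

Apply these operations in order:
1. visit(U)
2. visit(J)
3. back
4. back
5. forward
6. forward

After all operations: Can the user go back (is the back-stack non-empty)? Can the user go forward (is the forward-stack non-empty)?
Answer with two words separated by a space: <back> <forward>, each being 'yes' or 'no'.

Answer: yes no

Derivation:
After 1 (visit(U)): cur=U back=1 fwd=0
After 2 (visit(J)): cur=J back=2 fwd=0
After 3 (back): cur=U back=1 fwd=1
After 4 (back): cur=HOME back=0 fwd=2
After 5 (forward): cur=U back=1 fwd=1
After 6 (forward): cur=J back=2 fwd=0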